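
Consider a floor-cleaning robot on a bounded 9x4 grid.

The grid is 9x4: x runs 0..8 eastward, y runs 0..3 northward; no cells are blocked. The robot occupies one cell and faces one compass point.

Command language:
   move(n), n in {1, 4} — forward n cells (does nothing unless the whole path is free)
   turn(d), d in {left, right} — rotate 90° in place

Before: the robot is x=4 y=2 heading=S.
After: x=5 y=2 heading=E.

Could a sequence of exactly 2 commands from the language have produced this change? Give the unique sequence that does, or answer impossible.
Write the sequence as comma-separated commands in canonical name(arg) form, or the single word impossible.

turn(left), move(1)

key: running move(1) before turn(left) would end elsewhere — order is forced
begin: x=4 y=2 heading=S
t=1 turn(left) ⇒ x=4 y=2 heading=E
t=2 move(1) ⇒ x=5 y=2 heading=E
no other 2-command option fits: unique.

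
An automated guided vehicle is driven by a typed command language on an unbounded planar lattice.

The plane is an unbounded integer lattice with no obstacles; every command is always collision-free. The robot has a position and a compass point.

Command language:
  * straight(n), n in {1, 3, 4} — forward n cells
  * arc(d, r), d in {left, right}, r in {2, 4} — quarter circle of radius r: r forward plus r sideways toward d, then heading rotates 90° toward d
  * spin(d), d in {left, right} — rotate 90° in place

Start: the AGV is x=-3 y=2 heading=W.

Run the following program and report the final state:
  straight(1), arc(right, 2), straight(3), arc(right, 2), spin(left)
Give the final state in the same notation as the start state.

x=-4 y=9 heading=N

t0: x=-3 y=2 heading=W
[1] after straight(1): x=-4 y=2 heading=W
[2] after arc(right, 2): x=-6 y=4 heading=N
[3] after straight(3): x=-6 y=7 heading=N
[4] after arc(right, 2): x=-4 y=9 heading=E
[5] after spin(left): x=-4 y=9 heading=N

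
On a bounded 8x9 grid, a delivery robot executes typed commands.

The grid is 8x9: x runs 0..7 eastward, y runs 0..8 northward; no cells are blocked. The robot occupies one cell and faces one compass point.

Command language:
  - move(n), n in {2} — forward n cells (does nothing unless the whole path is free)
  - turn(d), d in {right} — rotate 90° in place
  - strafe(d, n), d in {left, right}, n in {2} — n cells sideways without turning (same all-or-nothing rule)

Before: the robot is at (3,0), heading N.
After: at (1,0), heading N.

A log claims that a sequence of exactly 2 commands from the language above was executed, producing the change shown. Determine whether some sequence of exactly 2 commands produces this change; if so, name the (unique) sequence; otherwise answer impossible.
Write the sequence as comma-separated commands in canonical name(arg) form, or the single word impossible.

strafe(left, 2), strafe(left, 2)

key: the second strafe(left, 2) would leave the grid, so it does nothing
initial: at (3,0), heading N
step 1 (strafe(left, 2)): at (1,0), heading N
step 2 (strafe(left, 2)): at (1,0), heading N
no rival 2-sequence matches.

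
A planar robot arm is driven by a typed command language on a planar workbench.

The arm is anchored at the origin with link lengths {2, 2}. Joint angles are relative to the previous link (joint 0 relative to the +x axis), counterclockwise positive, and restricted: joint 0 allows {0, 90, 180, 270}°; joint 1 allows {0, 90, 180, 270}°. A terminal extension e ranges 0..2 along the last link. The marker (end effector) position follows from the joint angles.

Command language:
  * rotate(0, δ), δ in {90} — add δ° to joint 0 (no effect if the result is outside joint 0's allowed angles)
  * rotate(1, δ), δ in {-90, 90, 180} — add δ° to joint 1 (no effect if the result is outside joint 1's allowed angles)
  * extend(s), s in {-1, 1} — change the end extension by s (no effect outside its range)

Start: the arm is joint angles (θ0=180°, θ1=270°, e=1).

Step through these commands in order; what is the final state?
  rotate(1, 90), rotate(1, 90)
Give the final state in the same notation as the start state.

from: joint angles (θ0=180°, θ1=270°, e=1)
1. rotate(1, 90) → joint angles (θ0=180°, θ1=0°, e=1)
2. rotate(1, 90) → joint angles (θ0=180°, θ1=90°, e=1)

joint angles (θ0=180°, θ1=90°, e=1)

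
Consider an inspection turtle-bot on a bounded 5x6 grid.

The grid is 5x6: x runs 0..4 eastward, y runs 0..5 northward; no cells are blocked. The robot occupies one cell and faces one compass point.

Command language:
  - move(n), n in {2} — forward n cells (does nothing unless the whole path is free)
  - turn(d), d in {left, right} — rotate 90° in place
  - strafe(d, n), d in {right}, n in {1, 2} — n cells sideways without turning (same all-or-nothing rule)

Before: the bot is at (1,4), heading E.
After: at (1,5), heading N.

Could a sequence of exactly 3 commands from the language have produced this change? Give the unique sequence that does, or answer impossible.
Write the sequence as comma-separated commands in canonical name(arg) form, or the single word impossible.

strafe(right, 1), turn(left), move(2)

key: cell and facing (now N) both changed — the 3 commands mix motion and turning
begin: at (1,4), heading E
[1] after strafe(right, 1): at (1,3), heading E
[2] after turn(left): at (1,3), heading N
[3] after move(2): at (1,5), heading N
no rival 3-sequence matches.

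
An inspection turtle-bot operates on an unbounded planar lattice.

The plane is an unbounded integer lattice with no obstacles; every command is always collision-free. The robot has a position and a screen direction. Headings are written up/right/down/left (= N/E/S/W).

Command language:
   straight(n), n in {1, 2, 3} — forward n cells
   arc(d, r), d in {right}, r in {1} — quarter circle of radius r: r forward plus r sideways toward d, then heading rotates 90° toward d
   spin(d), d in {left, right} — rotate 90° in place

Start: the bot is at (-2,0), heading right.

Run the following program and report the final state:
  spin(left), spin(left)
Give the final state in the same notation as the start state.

start: at (-2,0), heading right
t=1 spin(left) ⇒ at (-2,0), heading up
t=2 spin(left) ⇒ at (-2,0), heading left

at (-2,0), heading left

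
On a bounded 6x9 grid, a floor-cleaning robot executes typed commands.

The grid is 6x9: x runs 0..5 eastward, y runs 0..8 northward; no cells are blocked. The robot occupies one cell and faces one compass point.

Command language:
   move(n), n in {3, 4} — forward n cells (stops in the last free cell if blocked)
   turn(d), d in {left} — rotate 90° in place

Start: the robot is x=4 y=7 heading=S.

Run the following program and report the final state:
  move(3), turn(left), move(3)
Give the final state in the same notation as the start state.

x=5 y=4 heading=E

begin: x=4 y=7 heading=S
[1] after move(3): x=4 y=4 heading=S
[2] after turn(left): x=4 y=4 heading=E
[3] after move(3): x=5 y=4 heading=E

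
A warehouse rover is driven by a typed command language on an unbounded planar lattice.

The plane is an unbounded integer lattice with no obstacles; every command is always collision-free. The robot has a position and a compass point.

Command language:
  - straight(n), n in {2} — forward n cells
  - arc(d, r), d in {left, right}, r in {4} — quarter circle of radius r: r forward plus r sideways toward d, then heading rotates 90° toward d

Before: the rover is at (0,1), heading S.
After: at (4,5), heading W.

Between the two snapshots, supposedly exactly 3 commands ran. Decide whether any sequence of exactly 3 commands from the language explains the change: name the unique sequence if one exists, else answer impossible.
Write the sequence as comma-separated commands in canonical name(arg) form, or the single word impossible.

key: cell and facing (now W) both changed — the 3 commands mix motion and turning
from: at (0,1), heading S
step 1 (arc(left, 4)): at (4,-3), heading E
step 2 (arc(left, 4)): at (8,1), heading N
step 3 (arc(left, 4)): at (4,5), heading W
uniquely the one of 27 3-step routes that fits.

arc(left, 4), arc(left, 4), arc(left, 4)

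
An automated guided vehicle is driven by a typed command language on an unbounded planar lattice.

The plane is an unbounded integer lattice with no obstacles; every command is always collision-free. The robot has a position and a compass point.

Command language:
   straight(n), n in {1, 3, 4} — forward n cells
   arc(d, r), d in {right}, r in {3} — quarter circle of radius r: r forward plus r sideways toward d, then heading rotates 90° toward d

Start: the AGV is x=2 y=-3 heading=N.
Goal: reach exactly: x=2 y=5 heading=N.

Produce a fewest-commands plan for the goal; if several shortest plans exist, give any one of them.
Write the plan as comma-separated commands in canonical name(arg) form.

straight(4), straight(4)

from: x=2 y=-3 heading=N
step 1 (straight(4)): x=2 y=1 heading=N
step 2 (straight(4)): x=2 y=5 heading=N
minimal: 2 command(s), checked below 2.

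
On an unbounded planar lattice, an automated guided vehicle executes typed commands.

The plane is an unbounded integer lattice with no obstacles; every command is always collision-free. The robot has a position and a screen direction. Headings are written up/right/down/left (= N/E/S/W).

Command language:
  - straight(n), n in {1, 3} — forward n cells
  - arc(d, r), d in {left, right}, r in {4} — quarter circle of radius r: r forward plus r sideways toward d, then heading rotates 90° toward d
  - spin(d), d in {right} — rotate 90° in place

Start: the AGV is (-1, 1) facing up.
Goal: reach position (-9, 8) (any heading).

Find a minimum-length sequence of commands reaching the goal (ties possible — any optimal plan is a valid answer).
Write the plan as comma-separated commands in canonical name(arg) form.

straight(3), arc(left, 4), straight(3), straight(1)

from: (-1, 1) facing up
[1] after straight(3): (-1, 4) facing up
[2] after arc(left, 4): (-5, 8) facing left
[3] after straight(3): (-8, 8) facing left
[4] after straight(1): (-9, 8) facing left
nothing shorter than 4 reaches the goal.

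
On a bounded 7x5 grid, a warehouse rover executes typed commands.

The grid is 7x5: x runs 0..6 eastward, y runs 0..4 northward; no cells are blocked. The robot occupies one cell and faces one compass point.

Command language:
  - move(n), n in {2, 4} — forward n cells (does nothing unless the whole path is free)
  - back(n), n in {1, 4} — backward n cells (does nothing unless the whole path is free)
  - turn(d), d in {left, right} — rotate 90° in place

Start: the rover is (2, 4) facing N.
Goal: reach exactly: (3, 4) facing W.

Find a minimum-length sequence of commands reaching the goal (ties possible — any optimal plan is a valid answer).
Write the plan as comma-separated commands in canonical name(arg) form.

turn(left), back(1)

begin: (2, 4) facing N
step 1 (turn(left)): (2, 4) facing W
step 2 (back(1)): (3, 4) facing W
shorter routes all fall short; 2 is best.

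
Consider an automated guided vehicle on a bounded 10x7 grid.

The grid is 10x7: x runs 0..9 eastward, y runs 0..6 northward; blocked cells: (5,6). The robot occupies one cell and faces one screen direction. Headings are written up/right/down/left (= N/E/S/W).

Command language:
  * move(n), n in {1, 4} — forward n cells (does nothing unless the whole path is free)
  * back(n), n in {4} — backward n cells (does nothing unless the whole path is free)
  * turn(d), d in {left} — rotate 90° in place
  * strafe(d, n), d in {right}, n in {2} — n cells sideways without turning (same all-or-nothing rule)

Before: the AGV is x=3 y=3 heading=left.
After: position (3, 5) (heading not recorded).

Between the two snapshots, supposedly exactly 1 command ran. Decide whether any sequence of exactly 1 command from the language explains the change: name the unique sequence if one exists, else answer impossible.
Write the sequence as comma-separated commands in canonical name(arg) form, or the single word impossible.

t0: x=3 y=3 heading=left
1. strafe(right, 2) → x=3 y=5 heading=left
no other 1-command option fits: unique.

strafe(right, 2)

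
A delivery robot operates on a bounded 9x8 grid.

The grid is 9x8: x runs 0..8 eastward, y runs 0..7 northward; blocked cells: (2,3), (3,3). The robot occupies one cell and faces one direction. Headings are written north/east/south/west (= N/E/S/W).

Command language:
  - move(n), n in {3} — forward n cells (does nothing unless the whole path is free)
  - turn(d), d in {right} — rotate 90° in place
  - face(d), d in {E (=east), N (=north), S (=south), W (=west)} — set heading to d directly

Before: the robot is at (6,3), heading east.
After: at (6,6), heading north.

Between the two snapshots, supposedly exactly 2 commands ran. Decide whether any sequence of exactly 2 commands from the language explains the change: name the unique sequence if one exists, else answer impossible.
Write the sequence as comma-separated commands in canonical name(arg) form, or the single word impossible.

key: running move(3) before face(N) would end elsewhere — order is forced
t0: at (6,3), heading east
[1] after face(N): at (6,3), heading north
[2] after move(3): at (6,6), heading north
all 36 alternatives checked — unique.

face(N), move(3)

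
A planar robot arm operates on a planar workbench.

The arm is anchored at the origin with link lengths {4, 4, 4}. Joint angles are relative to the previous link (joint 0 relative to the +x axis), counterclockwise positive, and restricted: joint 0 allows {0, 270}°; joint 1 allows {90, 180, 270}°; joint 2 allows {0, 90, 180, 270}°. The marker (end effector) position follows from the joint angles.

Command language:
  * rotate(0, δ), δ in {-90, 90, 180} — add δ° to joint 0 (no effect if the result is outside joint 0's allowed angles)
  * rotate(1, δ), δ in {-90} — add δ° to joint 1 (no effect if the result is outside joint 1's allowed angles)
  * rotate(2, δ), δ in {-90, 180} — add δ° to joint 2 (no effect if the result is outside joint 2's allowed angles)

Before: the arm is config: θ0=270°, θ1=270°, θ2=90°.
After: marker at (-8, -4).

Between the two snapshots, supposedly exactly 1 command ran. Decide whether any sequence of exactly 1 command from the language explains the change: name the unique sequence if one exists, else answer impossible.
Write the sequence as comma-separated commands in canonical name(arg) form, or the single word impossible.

rotate(2, -90)

begin: config: θ0=270°, θ1=270°, θ2=90°
[1] after rotate(2, -90): config: θ0=270°, θ1=270°, θ2=0°
uniquely the one of 6 1-step routes that fits.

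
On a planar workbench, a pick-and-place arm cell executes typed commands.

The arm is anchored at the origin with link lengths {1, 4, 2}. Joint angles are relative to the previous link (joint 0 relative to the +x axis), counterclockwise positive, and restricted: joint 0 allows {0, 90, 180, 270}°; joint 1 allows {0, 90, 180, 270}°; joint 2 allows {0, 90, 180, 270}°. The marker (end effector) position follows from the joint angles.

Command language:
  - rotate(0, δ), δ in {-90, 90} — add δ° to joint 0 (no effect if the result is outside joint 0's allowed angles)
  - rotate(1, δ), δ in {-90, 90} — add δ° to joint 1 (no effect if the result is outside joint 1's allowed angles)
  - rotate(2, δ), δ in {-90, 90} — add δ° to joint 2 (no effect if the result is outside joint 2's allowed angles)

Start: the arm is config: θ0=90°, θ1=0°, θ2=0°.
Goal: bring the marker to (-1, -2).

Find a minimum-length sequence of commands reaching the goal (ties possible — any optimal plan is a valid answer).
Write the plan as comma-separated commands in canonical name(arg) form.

from: config: θ0=90°, θ1=0°, θ2=0°
[1] after rotate(2, -90): config: θ0=90°, θ1=0°, θ2=270°
[2] after rotate(2, -90): config: θ0=90°, θ1=0°, θ2=180°
[3] after rotate(1, 90): config: θ0=90°, θ1=90°, θ2=180°
[4] after rotate(0, 90): config: θ0=180°, θ1=90°, θ2=180°
minimal: 4 command(s), checked below 4.

rotate(2, -90), rotate(2, -90), rotate(1, 90), rotate(0, 90)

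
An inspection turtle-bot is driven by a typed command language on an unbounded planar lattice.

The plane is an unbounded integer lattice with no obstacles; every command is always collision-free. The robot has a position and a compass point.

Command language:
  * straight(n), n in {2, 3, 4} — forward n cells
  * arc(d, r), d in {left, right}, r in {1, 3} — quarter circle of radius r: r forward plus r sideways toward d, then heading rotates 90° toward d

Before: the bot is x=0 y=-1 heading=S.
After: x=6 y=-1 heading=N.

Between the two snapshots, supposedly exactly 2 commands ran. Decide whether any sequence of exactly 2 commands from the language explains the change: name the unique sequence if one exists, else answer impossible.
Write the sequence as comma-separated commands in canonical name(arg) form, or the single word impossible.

arc(left, 3), arc(left, 3)

key: position moved to (6,-1) AND the heading swung to N — translation plus rotation needed
start: x=0 y=-1 heading=S
t=1 arc(left, 3) ⇒ x=3 y=-4 heading=E
t=2 arc(left, 3) ⇒ x=6 y=-1 heading=N
uniquely the one of 49 2-step routes that fits.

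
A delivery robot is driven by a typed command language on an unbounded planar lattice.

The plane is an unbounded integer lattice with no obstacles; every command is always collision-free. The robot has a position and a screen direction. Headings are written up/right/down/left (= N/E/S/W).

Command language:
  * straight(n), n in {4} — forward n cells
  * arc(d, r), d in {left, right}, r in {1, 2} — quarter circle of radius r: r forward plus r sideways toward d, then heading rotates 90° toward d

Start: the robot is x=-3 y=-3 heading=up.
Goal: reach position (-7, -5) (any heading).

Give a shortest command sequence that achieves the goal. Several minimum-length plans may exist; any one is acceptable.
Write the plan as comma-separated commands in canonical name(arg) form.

from: x=-3 y=-3 heading=up
t=1 arc(left, 1) ⇒ x=-4 y=-2 heading=left
t=2 arc(left, 1) ⇒ x=-5 y=-3 heading=down
t=3 arc(right, 2) ⇒ x=-7 y=-5 heading=left
no 2-step plan works, so 3 is optimal.

arc(left, 1), arc(left, 1), arc(right, 2)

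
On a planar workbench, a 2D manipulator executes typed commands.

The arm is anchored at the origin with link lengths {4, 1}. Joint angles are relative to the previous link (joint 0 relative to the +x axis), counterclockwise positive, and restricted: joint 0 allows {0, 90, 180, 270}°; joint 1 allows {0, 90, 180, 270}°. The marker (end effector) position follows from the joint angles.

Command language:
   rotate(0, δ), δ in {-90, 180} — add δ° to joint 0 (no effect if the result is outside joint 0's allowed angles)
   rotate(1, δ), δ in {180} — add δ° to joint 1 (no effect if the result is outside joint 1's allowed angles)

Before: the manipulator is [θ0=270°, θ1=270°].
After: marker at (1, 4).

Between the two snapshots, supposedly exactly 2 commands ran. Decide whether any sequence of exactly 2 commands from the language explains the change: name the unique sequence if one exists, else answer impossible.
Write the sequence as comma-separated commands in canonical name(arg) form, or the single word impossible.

rotate(0, -90), rotate(0, -90)

initial: [θ0=270°, θ1=270°]
[1] after rotate(0, -90): [θ0=180°, θ1=270°]
[2] after rotate(0, -90): [θ0=90°, θ1=270°]
no rival 2-sequence matches.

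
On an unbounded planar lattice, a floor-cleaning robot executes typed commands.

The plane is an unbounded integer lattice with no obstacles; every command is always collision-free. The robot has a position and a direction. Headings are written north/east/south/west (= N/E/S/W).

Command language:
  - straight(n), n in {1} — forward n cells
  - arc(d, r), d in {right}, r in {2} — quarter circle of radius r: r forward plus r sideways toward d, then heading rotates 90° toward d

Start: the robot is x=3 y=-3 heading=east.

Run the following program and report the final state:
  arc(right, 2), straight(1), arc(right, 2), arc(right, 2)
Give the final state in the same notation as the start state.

x=1 y=-6 heading=north

start: x=3 y=-3 heading=east
1. arc(right, 2) → x=5 y=-5 heading=south
2. straight(1) → x=5 y=-6 heading=south
3. arc(right, 2) → x=3 y=-8 heading=west
4. arc(right, 2) → x=1 y=-6 heading=north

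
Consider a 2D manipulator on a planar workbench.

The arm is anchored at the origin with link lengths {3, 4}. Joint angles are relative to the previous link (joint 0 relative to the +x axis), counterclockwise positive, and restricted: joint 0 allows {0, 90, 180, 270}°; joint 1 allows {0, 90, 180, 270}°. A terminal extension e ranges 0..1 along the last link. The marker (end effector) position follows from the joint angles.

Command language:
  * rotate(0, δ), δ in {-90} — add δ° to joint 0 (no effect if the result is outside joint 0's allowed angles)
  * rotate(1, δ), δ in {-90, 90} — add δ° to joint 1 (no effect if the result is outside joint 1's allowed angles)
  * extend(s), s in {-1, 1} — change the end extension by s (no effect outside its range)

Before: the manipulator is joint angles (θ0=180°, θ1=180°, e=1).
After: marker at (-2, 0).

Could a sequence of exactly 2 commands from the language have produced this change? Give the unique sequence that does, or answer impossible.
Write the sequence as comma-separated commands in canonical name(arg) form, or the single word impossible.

t0: joint angles (θ0=180°, θ1=180°, e=1)
1. rotate(0, -90) → joint angles (θ0=90°, θ1=180°, e=1)
2. rotate(0, -90) → joint angles (θ0=0°, θ1=180°, e=1)
all 25 alternatives checked — unique.

rotate(0, -90), rotate(0, -90)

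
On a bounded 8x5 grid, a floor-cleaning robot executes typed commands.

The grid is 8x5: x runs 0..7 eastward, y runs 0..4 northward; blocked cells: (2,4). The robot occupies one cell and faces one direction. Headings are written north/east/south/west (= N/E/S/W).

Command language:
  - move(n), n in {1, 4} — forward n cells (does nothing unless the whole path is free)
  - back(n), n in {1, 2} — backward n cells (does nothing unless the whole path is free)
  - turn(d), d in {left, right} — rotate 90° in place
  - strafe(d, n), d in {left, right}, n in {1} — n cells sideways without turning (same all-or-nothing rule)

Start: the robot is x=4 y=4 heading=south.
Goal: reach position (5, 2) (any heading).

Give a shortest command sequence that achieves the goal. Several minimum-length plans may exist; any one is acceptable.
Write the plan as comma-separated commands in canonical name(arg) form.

initial: x=4 y=4 heading=south
step 1 (strafe(left, 1)): x=5 y=4 heading=south
step 2 (move(1)): x=5 y=3 heading=south
step 3 (move(1)): x=5 y=2 heading=south
shorter routes all fall short; 3 is best.

strafe(left, 1), move(1), move(1)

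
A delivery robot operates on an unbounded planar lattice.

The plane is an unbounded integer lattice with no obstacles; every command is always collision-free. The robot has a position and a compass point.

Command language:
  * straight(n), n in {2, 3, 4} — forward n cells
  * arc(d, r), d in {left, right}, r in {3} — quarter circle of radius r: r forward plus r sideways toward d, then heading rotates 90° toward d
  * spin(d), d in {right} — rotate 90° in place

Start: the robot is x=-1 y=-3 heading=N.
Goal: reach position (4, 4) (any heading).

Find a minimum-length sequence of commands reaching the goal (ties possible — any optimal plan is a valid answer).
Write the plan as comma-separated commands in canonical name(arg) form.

t0: x=-1 y=-3 heading=N
[1] after straight(4): x=-1 y=1 heading=N
[2] after arc(right, 3): x=2 y=4 heading=E
[3] after straight(2): x=4 y=4 heading=E
minimal: 3 command(s), checked below 3.

straight(4), arc(right, 3), straight(2)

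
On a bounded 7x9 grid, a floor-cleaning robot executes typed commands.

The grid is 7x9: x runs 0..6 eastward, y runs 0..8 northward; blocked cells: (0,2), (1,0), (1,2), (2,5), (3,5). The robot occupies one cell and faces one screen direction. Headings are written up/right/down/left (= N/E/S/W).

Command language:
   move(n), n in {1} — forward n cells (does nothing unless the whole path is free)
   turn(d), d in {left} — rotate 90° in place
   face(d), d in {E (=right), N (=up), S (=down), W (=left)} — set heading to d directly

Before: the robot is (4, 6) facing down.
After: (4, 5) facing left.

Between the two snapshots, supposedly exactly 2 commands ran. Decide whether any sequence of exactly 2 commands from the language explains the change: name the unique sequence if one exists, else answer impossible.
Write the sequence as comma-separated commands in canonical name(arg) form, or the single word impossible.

move(1), face(W)

key: order matters: swapping move(1) and face(W) lands elsewhere
from: (4, 6) facing down
step 1 (move(1)): (4, 5) facing down
step 2 (face(W)): (4, 5) facing left
no other 2-command option fits: unique.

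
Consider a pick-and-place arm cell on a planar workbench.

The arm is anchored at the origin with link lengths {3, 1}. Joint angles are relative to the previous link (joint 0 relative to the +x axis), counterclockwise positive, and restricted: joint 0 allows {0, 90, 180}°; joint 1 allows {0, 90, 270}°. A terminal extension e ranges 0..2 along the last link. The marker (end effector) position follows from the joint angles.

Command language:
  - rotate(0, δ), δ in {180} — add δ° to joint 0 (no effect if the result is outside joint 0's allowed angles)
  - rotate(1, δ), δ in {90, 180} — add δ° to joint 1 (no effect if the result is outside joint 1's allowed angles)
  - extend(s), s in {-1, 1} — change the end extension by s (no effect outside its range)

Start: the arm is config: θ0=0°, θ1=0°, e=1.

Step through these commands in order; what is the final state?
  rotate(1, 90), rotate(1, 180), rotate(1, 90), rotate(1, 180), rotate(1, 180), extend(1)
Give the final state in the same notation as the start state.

config: θ0=0°, θ1=0°, e=2

begin: config: θ0=0°, θ1=0°, e=1
t=1 rotate(1, 90) ⇒ config: θ0=0°, θ1=90°, e=1
t=2 rotate(1, 180) ⇒ config: θ0=0°, θ1=270°, e=1
t=3 rotate(1, 90) ⇒ config: θ0=0°, θ1=0°, e=1
t=4 rotate(1, 180) ⇒ config: θ0=0°, θ1=0°, e=1
t=5 rotate(1, 180) ⇒ config: θ0=0°, θ1=0°, e=1
t=6 extend(1) ⇒ config: θ0=0°, θ1=0°, e=2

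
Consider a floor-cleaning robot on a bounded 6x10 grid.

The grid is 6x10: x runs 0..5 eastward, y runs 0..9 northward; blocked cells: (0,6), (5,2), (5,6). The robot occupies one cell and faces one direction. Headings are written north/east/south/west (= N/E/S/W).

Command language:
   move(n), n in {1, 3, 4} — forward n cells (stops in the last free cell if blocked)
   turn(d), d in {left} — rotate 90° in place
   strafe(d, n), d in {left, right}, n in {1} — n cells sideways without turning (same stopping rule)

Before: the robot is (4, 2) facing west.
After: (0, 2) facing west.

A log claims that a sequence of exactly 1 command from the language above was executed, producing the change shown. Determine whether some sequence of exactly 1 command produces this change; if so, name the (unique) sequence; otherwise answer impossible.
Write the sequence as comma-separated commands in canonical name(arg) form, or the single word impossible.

key: still facing W — the one step turns nothing
begin: (4, 2) facing west
t=1 move(4) ⇒ (0, 2) facing west
no other 1-command option fits: unique.

move(4)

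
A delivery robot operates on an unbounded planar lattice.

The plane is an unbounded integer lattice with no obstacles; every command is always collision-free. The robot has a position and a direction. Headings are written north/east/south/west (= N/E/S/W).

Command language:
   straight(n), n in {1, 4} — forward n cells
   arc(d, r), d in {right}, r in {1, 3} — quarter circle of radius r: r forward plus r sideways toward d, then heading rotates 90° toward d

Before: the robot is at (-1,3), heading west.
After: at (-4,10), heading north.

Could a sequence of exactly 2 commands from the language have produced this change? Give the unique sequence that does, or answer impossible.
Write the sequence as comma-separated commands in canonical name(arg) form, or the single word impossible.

arc(right, 3), straight(4)

key: order matters: swapping arc(right, 3) and straight(4) lands elsewhere
start: at (-1,3), heading west
t=1 arc(right, 3) ⇒ at (-4,6), heading north
t=2 straight(4) ⇒ at (-4,10), heading north
all 16 alternatives checked — unique.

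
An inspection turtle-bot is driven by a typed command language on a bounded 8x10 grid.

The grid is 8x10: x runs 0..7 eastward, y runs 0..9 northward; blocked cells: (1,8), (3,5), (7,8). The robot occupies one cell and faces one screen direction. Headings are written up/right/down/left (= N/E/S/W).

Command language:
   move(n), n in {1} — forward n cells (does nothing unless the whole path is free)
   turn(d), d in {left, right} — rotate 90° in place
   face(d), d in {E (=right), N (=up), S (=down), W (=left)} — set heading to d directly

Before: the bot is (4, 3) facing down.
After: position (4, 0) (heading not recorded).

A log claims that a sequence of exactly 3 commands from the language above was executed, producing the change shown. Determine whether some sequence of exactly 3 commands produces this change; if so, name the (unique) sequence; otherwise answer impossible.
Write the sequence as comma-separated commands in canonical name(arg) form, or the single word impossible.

move(1), move(1), move(1)

initial: (4, 3) facing down
t=1 move(1) ⇒ (4, 2) facing down
t=2 move(1) ⇒ (4, 1) facing down
t=3 move(1) ⇒ (4, 0) facing down
all 343 alternatives checked — unique.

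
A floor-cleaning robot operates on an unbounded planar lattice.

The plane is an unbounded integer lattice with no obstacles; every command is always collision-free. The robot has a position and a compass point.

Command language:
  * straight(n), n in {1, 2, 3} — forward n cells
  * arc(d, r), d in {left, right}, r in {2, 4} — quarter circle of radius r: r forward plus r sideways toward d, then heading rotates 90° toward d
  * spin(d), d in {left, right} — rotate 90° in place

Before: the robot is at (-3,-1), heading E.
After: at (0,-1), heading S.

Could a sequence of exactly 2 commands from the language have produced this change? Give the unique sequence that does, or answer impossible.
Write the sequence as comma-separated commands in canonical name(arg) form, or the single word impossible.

straight(3), spin(right)

key: position moved to (0,-1) AND the heading swung to S — translation plus rotation needed
from: at (-3,-1), heading E
step 1 (straight(3)): at (0,-1), heading E
step 2 (spin(right)): at (0,-1), heading S
all 81 alternatives checked — unique.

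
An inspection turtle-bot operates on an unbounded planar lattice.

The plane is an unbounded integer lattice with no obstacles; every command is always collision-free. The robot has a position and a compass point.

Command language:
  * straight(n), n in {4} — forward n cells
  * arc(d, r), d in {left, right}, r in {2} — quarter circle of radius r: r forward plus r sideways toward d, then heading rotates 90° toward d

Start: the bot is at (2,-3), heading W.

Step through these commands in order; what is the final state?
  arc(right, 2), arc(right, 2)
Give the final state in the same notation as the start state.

t0: at (2,-3), heading W
t=1 arc(right, 2) ⇒ at (0,-1), heading N
t=2 arc(right, 2) ⇒ at (2,1), heading E

at (2,1), heading E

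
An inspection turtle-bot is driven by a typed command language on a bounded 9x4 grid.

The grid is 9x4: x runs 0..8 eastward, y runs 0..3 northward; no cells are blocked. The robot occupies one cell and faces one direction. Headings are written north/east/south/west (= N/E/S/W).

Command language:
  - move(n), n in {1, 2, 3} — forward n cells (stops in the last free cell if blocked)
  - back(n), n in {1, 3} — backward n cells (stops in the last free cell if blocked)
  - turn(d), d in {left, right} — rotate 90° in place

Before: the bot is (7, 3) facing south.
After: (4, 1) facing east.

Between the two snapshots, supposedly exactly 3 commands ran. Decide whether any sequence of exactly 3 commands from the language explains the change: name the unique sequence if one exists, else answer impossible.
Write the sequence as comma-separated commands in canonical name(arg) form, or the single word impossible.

move(2), turn(left), back(3)

key: position moved to (4,1) AND the heading swung to E — translation plus rotation needed
from: (7, 3) facing south
step 1 (move(2)): (7, 1) facing south
step 2 (turn(left)): (7, 1) facing east
step 3 (back(3)): (4, 1) facing east
all 343 alternatives checked — unique.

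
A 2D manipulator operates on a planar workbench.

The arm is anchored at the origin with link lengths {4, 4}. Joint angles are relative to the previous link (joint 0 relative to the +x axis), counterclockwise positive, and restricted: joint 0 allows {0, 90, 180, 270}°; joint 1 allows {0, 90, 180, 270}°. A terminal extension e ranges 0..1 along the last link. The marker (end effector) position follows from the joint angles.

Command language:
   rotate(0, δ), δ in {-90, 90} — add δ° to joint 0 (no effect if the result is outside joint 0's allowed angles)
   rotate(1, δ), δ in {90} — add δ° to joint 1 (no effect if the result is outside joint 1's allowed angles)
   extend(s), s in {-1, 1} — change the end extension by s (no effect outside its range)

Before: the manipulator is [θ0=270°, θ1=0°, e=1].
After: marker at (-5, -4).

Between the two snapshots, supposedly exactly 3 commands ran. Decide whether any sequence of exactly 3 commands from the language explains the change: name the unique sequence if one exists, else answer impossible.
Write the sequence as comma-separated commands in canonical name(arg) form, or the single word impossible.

start: [θ0=270°, θ1=0°, e=1]
1. rotate(1, 90) → [θ0=270°, θ1=90°, e=1]
2. rotate(1, 90) → [θ0=270°, θ1=180°, e=1]
3. rotate(1, 90) → [θ0=270°, θ1=270°, e=1]
uniquely the one of 125 3-step routes that fits.

rotate(1, 90), rotate(1, 90), rotate(1, 90)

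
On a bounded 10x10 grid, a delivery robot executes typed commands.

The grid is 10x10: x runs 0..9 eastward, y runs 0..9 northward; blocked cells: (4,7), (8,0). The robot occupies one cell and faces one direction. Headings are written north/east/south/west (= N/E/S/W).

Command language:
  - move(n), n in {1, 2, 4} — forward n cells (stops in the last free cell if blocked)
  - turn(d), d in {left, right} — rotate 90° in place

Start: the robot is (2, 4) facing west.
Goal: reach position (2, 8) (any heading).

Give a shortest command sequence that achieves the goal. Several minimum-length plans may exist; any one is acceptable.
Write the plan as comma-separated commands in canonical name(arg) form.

begin: (2, 4) facing west
[1] after turn(right): (2, 4) facing north
[2] after move(4): (2, 8) facing north
nothing shorter than 2 reaches the goal.

turn(right), move(4)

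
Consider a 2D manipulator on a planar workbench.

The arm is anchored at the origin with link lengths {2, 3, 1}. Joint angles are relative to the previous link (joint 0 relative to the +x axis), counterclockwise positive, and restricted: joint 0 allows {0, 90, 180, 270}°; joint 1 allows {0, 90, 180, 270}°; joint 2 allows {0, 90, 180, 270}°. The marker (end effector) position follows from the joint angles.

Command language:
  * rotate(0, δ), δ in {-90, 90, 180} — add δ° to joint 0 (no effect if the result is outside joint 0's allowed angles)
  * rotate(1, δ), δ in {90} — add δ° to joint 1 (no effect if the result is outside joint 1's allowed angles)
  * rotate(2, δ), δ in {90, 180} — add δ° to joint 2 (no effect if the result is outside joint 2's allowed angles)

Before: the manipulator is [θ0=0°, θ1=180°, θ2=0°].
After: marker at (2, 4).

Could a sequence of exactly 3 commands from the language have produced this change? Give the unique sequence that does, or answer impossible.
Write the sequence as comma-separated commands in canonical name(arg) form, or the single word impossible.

t0: [θ0=0°, θ1=180°, θ2=0°]
[1] after rotate(1, 90): [θ0=0°, θ1=270°, θ2=0°]
[2] after rotate(1, 90): [θ0=0°, θ1=0°, θ2=0°]
[3] after rotate(1, 90): [θ0=0°, θ1=90°, θ2=0°]
no other 3-command option fits: unique.

rotate(1, 90), rotate(1, 90), rotate(1, 90)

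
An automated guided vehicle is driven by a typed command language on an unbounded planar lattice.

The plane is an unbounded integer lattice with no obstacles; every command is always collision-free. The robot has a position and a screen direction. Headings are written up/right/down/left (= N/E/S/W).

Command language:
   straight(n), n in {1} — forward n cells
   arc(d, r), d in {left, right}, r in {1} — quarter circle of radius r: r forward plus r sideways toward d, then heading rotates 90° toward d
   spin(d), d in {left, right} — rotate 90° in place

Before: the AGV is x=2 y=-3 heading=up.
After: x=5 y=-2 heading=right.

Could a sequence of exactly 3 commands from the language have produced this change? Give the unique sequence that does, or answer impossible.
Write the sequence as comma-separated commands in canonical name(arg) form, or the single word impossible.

arc(right, 1), straight(1), straight(1)

key: running straight(1) before arc(right, 1) would end elsewhere — order is forced
t0: x=2 y=-3 heading=up
[1] after arc(right, 1): x=3 y=-2 heading=right
[2] after straight(1): x=4 y=-2 heading=right
[3] after straight(1): x=5 y=-2 heading=right
all 125 alternatives checked — unique.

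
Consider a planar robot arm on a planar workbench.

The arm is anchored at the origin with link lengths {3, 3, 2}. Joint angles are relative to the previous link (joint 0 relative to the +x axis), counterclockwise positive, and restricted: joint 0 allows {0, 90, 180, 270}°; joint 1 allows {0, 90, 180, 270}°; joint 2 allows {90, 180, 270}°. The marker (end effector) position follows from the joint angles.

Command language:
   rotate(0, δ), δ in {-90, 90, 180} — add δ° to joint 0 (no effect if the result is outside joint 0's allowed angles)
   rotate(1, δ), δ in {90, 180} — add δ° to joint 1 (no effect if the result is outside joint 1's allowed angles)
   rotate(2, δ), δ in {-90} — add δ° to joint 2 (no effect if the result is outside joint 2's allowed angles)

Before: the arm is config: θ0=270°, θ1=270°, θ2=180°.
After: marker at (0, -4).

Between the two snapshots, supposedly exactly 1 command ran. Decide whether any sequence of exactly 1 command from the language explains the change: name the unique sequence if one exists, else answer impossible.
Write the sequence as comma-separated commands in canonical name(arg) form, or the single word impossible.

rotate(1, 90)

begin: config: θ0=270°, θ1=270°, θ2=180°
step 1 (rotate(1, 90)): config: θ0=270°, θ1=0°, θ2=180°
all 6 alternatives checked — unique.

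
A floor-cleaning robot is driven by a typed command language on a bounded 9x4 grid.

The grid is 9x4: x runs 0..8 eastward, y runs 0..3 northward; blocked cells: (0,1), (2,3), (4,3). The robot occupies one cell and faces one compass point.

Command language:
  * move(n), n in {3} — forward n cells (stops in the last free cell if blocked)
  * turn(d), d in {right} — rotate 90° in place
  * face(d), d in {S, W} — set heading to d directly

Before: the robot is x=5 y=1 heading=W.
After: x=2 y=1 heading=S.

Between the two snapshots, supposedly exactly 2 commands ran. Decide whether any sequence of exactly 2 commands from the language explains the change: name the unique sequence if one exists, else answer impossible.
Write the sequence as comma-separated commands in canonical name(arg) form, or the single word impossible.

key: cell and facing (now S) both changed — the 2 commands mix motion and turning
from: x=5 y=1 heading=W
t=1 move(3) ⇒ x=2 y=1 heading=W
t=2 face(S) ⇒ x=2 y=1 heading=S
no rival 2-sequence matches.

move(3), face(S)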